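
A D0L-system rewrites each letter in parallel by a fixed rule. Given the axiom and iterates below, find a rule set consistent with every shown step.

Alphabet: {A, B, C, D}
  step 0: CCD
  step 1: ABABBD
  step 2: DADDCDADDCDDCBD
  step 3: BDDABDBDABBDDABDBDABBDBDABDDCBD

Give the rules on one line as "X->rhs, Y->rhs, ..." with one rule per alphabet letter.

A->DA, B->DDC, C->AB, D->BD

  step 2 ⇒ step 3: DADDCDADDCDDCBD ⇒ BD·DA·BD·BD·AB·BD·DA·BD·BD·AB·BD·BD·AB·DDC·BD
    A ↦ DA
    B ↦ DDC
    C ↦ AB
    D ↦ BD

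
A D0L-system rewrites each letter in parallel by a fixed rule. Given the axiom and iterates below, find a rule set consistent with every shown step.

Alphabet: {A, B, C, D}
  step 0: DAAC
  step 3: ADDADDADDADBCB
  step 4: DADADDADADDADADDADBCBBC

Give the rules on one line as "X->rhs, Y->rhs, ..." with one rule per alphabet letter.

  step 3 ⇒ step 4: ADDADDADDADBCB ⇒ D·AD·AD·D·AD·AD·D·AD·AD·D·AD·BC·B·BC
    A ↦ D
    B ↦ BC
    C ↦ B
    D ↦ AD

A->D, B->BC, C->B, D->AD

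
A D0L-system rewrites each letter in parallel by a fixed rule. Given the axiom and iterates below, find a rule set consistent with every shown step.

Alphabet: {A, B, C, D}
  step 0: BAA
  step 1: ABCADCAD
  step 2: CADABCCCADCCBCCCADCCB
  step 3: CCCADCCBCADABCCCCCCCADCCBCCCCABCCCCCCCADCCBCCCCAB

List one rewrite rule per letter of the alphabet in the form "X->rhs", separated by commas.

  step 2 ⇒ step 3: CADABCCCADCCBCCCADCCB ⇒ CC·CAD·CCB·CAD·AB·CC·CC·CC·CAD·CCB·CC·CC·AB·CC·CC·CC·CAD·CCB·CC·CC·AB
    A ↦ CAD
    B ↦ AB
    C ↦ CC
    D ↦ CCB

A->CAD, B->AB, C->CC, D->CCB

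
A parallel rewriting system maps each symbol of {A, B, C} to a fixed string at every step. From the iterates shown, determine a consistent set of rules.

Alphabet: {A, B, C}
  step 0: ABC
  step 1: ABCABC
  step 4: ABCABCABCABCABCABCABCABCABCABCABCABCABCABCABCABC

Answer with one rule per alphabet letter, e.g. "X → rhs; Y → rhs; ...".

A->AB, B->CA, C->BC

  step 0 ⇒ step 1: ABC ⇒ AB·CA·BC
    A ↦ AB
    B ↦ CA
    C ↦ BC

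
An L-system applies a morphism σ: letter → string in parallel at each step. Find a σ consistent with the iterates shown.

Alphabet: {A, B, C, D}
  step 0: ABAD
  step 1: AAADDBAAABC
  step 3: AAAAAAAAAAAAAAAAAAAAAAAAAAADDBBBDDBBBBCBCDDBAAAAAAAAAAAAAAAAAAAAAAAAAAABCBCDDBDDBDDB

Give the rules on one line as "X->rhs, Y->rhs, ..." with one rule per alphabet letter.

A->AAA, B->DDB, C->BB, D->BC

  step 0 ⇒ step 1: ABAD ⇒ AAA·DDB·AAA·BC
    A ↦ AAA
    B ↦ DDB
    D ↦ BC
    C ↦ BB  (constrained at step 1)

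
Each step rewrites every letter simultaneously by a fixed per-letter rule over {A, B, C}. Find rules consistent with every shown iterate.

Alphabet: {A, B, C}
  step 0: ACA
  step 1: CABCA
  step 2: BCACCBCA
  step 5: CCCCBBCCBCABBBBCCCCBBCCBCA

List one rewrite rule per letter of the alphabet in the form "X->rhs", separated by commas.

A->CA, B->CC, C->B

  step 1 ⇒ step 2: CABCA ⇒ B·CA·CC·B·CA
    A ↦ CA
    B ↦ CC
    C ↦ B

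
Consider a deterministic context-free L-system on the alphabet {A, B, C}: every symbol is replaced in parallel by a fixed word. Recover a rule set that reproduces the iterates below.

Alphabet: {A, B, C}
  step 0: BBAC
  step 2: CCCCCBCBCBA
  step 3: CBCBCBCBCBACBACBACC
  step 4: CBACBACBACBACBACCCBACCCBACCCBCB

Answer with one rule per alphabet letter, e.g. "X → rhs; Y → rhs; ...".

A->CC, B->A, C->CB

  step 3 ⇒ step 4: CBCBCBCBCBACBACBACC ⇒ CB·A·CB·A·CB·A·CB·A·CB·A·CC·CB·A·CC·CB·A·CC·CB·CB
    A ↦ CC
    B ↦ A
    C ↦ CB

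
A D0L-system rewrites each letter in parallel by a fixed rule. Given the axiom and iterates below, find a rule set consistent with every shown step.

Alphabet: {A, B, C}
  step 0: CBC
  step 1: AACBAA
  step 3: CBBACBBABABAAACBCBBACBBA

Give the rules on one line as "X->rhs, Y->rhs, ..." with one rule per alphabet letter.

A->BA, B->CB, C->AA

  step 0 ⇒ step 1: CBC ⇒ AA·CB·AA
    B ↦ CB
    C ↦ AA
    A ↦ BA  (constrained at step 1)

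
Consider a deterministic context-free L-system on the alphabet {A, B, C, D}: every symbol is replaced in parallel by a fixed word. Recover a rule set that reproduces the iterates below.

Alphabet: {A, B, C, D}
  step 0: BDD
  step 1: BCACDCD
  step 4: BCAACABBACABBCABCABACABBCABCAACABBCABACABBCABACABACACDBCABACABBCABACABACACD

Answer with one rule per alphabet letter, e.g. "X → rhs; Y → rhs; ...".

A->B, B->BCA, C->ACA, D->CD

  step 0 ⇒ step 1: BDD ⇒ BCA·CD·CD
    B ↦ BCA
    D ↦ CD
    A ↦ B  (constrained at step 1)
    C ↦ ACA  (constrained at step 1)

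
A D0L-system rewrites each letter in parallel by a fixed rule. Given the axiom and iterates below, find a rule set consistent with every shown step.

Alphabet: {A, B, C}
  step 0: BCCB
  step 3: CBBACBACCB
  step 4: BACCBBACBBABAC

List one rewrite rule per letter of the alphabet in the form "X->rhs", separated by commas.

  step 3 ⇒ step 4: CBBACBACCB ⇒ BA·C·C·B·BA·C·B·BA·BA·C
    A ↦ B
    B ↦ C
    C ↦ BA

A->B, B->C, C->BA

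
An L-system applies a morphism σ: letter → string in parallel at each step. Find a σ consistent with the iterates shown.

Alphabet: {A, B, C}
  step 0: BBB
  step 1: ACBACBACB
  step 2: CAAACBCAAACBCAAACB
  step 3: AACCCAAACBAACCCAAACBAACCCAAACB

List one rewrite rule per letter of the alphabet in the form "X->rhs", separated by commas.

  step 2 ⇒ step 3: CAAACBCAAACBCAAACB ⇒ AA·C·C·C·AA·ACB·AA·C·C·C·AA·ACB·AA·C·C·C·AA·ACB
    A ↦ C
    B ↦ ACB
    C ↦ AA

A->C, B->ACB, C->AA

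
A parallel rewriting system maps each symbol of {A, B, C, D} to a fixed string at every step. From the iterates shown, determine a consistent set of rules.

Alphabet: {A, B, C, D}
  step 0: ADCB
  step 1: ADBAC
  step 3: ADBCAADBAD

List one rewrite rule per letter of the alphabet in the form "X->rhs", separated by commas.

  step 0 ⇒ step 1: ADCB ⇒ AD·B·A·C
    A ↦ AD
    B ↦ C
    C ↦ A
    D ↦ B

A->AD, B->C, C->A, D->B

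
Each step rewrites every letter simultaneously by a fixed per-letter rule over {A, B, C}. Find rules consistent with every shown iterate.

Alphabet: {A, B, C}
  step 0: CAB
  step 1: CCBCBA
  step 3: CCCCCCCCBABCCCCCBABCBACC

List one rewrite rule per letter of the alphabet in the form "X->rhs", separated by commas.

  step 0 ⇒ step 1: CAB ⇒ CC·BC·BA
    A ↦ BC
    B ↦ BA
    C ↦ CC

A->BC, B->BA, C->CC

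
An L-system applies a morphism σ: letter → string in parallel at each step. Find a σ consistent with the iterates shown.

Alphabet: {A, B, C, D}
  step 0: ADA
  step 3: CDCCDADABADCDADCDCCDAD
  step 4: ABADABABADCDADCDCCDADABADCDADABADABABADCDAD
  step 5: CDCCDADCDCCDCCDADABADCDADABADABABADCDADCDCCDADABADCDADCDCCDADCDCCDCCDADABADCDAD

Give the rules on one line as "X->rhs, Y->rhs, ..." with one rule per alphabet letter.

  step 4 ⇒ step 5: ABADABABADCDADCDCCDADABADCDADABADABABADCDAD ⇒ CD·C·CD·AD·CD·C·CD·C·CD·AD·AB·AD·CD·AD·AB·AD·AB·AB·AD·CD·AD·CD·C·CD·AD·AB·AD·CD·AD·CD·C·CD·AD·CD·C·CD·C·CD·AD·AB·AD·CD·AD
    A ↦ CD
    B ↦ C
    C ↦ AB
    D ↦ AD

A->CD, B->C, C->AB, D->AD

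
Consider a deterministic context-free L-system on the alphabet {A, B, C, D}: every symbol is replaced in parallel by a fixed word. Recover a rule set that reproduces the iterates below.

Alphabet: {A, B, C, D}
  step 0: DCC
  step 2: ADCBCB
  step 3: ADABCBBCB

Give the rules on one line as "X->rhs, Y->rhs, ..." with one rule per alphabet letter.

A->AD, B->CB, C->B, D->A

  step 2 ⇒ step 3: ADCBCB ⇒ AD·A·B·CB·B·CB
    A ↦ AD
    B ↦ CB
    C ↦ B
    D ↦ A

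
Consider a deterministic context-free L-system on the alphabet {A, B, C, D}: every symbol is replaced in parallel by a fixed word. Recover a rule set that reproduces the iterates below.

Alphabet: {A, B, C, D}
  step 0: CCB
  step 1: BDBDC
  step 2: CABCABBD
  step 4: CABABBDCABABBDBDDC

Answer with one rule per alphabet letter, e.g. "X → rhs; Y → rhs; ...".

A->D, B->C, C->BD, D->AB

  step 1 ⇒ step 2: BDBDC ⇒ C·AB·C·AB·BD
    B ↦ C
    C ↦ BD
    D ↦ AB
    A ↦ D  (constrained at step 2)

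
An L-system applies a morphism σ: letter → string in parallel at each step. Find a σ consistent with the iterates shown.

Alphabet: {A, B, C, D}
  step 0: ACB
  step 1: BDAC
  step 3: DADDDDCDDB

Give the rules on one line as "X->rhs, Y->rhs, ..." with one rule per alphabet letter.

  step 0 ⇒ step 1: ACB ⇒ B·DA·C
    A ↦ B
    B ↦ C
    C ↦ DA
    D ↦ DD  (constrained at step 1)

A->B, B->C, C->DA, D->DD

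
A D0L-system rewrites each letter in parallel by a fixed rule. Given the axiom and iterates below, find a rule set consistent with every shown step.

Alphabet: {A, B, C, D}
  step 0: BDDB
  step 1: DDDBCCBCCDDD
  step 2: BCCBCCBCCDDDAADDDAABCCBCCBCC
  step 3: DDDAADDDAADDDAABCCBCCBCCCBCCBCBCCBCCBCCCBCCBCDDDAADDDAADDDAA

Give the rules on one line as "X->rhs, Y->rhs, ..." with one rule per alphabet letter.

  step 2 ⇒ step 3: BCCBCCBCCDDDAADDDAABCCBCCBCC ⇒ DDD·A·A·DDD·A·A·DDD·A·A·BCC·BCC·BCC·CBC·CBC·BCC·BCC·BCC·CBC·CBC·DDD·A·A·DDD·A·A·DDD·A·A
    A ↦ CBC
    B ↦ DDD
    C ↦ A
    D ↦ BCC

A->CBC, B->DDD, C->A, D->BCC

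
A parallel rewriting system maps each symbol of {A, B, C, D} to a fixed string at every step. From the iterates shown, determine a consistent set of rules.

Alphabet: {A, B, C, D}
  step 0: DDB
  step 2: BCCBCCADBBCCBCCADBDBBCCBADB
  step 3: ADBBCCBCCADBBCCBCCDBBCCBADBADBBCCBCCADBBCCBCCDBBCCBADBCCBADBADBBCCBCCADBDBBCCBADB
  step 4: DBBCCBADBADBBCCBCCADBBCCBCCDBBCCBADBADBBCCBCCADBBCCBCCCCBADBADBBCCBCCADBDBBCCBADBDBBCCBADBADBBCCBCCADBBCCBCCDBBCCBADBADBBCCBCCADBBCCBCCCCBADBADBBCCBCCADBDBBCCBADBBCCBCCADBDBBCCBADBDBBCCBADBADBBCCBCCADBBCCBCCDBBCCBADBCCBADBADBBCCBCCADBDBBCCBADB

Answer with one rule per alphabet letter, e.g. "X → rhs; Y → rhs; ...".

  step 3 ⇒ step 4: ADBBCCBCCADBBCCBCCDBBCCBADBADBBCCBCCADBBCCBCCDBBCCBADBCCBADBADBBCCBCCADBDBBCCBADB ⇒ DBB·CCB·ADB·ADB·BCC·BCC·ADB·BCC·BCC·DBB·CCB·ADB·ADB·BCC·BCC·ADB·BCC·BCC·CCB·ADB·ADB·BCC·BCC·ADB·DBB·CCB·ADB·DBB·CCB·ADB·ADB·BCC·BCC·ADB·BCC·BCC·DBB·CCB·ADB·ADB·BCC·BCC·ADB·BCC·BCC·CCB·ADB·ADB·BCC·BCC·ADB·DBB·CCB·ADB·BCC·BCC·ADB·DBB·CCB·ADB·DBB·CCB·ADB·ADB·BCC·BCC·ADB·BCC·BCC·DBB·CCB·ADB·CCB·ADB·ADB·BCC·BCC·ADB·DBB·CCB·ADB
    A ↦ DBB
    B ↦ ADB
    C ↦ BCC
    D ↦ CCB

A->DBB, B->ADB, C->BCC, D->CCB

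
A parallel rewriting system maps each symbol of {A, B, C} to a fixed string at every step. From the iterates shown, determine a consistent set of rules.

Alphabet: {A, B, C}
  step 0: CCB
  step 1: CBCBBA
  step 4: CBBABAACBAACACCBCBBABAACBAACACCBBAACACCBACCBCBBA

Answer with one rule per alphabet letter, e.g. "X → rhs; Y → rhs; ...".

  step 0 ⇒ step 1: CCB ⇒ CB·CB·BA
    B ↦ BA
    C ↦ CB
    A ↦ AC  (constrained at step 1)

A->AC, B->BA, C->CB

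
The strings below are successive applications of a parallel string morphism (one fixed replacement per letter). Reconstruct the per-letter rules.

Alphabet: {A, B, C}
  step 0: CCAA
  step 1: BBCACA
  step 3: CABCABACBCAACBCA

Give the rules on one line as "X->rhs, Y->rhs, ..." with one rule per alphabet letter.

A->CA, B->AC, C->B

  step 0 ⇒ step 1: CCAA ⇒ B·B·CA·CA
    A ↦ CA
    C ↦ B
    B ↦ AC  (constrained at step 1)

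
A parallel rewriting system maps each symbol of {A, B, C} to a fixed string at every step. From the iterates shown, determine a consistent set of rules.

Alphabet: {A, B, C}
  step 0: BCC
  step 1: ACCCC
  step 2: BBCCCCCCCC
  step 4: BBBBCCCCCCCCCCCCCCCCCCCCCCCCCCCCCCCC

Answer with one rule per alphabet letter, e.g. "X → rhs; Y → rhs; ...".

A->BB, B->A, C->CC

  step 1 ⇒ step 2: ACCCC ⇒ BB·CC·CC·CC·CC
    A ↦ BB
    C ↦ CC
  step 0 ⇒ step 1: BCC ⇒ A·CC·CC
    B ↦ A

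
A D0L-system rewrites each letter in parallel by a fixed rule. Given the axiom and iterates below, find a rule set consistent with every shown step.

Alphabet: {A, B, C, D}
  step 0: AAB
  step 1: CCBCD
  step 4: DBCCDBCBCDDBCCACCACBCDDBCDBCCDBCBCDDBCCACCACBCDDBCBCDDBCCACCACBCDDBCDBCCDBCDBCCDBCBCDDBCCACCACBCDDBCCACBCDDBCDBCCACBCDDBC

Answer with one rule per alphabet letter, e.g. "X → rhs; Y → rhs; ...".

  step 0 ⇒ step 1: AAB ⇒ C·C·BCD
    A ↦ C
    B ↦ BCD
    C ↦ DBC  (constrained at step 1)
    D ↦ CAC  (constrained at step 1)

A->C, B->BCD, C->DBC, D->CAC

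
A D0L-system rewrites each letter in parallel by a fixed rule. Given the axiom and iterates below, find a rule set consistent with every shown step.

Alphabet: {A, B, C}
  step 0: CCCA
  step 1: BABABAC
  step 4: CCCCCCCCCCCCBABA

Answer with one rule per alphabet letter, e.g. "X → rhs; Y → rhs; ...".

  step 0 ⇒ step 1: CCCA ⇒ BA·BA·BA·C
    A ↦ C
    C ↦ BA
    B ↦ C  (constrained at step 1)

A->C, B->C, C->BA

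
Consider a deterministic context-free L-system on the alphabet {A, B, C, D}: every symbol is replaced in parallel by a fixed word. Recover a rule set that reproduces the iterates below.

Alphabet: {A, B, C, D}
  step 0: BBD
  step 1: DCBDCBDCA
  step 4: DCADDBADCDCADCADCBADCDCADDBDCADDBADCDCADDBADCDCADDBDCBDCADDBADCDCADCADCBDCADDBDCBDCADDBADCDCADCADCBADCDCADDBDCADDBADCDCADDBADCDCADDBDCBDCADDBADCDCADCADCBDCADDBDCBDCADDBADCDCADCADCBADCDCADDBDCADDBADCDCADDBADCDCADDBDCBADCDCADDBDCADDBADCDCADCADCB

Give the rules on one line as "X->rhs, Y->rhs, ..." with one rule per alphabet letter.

  step 0 ⇒ step 1: BBD ⇒ DCB·DCB·DCA
    B ↦ DCB
    D ↦ DCA
    A ↦ ADC  (constrained at step 1)
    C ↦ DDB  (constrained at step 1)

A->ADC, B->DCB, C->DDB, D->DCA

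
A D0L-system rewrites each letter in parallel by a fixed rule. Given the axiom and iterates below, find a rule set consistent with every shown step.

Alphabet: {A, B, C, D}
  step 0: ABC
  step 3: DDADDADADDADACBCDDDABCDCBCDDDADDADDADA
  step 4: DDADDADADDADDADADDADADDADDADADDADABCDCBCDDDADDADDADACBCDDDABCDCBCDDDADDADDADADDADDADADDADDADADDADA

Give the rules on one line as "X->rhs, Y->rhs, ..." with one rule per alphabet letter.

  step 3 ⇒ step 4: DDADDADADDADACBCDDDABCDCBCDDDADDADDADA ⇒ DDA·DDA·DA·DDA·DDA·DA·DDA·DA·DDA·DDA·DA·DDA·DA·BCD·C·BCD·DDA·DDA·DDA·DA·C·BCD·DDA·BCD·C·BCD·DDA·DDA·DDA·DA·DDA·DDA·DA·DDA·DDA·DA·DDA·DA
    A ↦ DA
    B ↦ C
    C ↦ BCD
    D ↦ DDA

A->DA, B->C, C->BCD, D->DDA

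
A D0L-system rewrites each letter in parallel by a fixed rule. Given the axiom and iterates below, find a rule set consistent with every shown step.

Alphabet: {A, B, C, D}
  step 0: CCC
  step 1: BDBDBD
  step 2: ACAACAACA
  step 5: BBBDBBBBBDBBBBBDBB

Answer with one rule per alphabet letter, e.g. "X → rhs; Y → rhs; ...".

A->B, B->A, C->BD, D->CA

  step 1 ⇒ step 2: BDBDBD ⇒ A·CA·A·CA·A·CA
    B ↦ A
    D ↦ CA
    A ↦ B  (constrained at step 2)
  step 0 ⇒ step 1: CCC ⇒ BD·BD·BD
    C ↦ BD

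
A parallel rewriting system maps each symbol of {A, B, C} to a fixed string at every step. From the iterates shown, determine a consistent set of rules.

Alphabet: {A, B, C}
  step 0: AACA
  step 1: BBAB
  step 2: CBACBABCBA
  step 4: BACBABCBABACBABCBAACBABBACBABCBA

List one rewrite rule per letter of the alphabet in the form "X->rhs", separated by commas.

A->B, B->CBA, C->A

  step 1 ⇒ step 2: BBAB ⇒ CBA·CBA·B·CBA
    A ↦ B
    B ↦ CBA
  step 0 ⇒ step 1: AACA ⇒ B·B·A·B
    C ↦ A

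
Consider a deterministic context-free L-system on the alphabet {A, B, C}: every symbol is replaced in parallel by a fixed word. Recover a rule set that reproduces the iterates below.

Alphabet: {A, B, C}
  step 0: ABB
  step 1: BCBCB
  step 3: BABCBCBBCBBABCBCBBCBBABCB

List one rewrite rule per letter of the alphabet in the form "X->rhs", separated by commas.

  step 0 ⇒ step 1: ABB ⇒ B·CB·CB
    A ↦ B
    B ↦ CB
    C ↦ BAB  (constrained at step 1)

A->B, B->CB, C->BAB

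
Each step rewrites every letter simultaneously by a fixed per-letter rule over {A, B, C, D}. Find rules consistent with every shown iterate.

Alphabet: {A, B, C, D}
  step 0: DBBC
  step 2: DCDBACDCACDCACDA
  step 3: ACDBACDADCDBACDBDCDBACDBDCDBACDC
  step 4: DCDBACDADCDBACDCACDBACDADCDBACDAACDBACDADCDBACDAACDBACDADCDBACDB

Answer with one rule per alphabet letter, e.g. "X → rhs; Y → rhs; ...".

A->DC, B->DA, C->DB, D->AC

  step 3 ⇒ step 4: ACDBACDADCDBACDBDCDBACDBDCDBACDC ⇒ DC·DB·AC·DA·DC·DB·AC·DC·AC·DB·AC·DA·DC·DB·AC·DA·AC·DB·AC·DA·DC·DB·AC·DA·AC·DB·AC·DA·DC·DB·AC·DB
    A ↦ DC
    B ↦ DA
    C ↦ DB
    D ↦ AC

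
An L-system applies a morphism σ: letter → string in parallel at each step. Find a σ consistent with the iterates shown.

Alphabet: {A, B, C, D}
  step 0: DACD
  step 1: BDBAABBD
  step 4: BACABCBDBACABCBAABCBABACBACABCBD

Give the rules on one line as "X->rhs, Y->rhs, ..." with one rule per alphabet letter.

  step 0 ⇒ step 1: DACD ⇒ BD·BA·AB·BD
    A ↦ BA
    C ↦ AB
    D ↦ BD
    B ↦ C  (constrained at step 1)

A->BA, B->C, C->AB, D->BD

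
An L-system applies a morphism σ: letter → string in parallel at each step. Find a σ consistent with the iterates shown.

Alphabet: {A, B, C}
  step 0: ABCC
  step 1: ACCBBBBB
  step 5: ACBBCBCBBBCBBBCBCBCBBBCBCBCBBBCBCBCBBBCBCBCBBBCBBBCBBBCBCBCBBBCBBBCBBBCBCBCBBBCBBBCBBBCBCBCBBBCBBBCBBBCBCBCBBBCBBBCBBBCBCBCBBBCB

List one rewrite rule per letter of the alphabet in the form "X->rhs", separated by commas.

  step 0 ⇒ step 1: ABCC ⇒ AC·CB·BB·BB
    A ↦ AC
    B ↦ CB
    C ↦ BB

A->AC, B->CB, C->BB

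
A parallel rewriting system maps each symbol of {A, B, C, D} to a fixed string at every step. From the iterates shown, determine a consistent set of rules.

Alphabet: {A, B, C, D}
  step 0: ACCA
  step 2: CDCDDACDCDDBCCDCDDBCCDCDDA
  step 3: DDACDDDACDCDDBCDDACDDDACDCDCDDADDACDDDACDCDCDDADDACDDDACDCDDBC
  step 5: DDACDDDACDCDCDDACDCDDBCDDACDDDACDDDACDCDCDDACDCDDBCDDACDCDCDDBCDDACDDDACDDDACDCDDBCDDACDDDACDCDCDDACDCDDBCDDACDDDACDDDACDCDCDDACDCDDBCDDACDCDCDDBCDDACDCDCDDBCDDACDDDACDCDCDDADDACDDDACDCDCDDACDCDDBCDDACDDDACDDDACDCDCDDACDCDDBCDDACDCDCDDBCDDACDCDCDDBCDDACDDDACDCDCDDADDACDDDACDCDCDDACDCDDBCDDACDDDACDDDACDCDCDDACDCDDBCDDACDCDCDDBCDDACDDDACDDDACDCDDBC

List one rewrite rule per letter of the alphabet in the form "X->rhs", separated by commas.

  step 2 ⇒ step 3: CDCDDACDCDDBCCDCDDBCCDCDDA ⇒ DDA·CD·DDA·CD·CD·DBC·DDA·CD·DDA·CD·CD·C·DDA·DDA·CD·DDA·CD·CD·C·DDA·DDA·CD·DDA·CD·CD·DBC
    A ↦ DBC
    B ↦ C
    C ↦ DDA
    D ↦ CD

A->DBC, B->C, C->DDA, D->CD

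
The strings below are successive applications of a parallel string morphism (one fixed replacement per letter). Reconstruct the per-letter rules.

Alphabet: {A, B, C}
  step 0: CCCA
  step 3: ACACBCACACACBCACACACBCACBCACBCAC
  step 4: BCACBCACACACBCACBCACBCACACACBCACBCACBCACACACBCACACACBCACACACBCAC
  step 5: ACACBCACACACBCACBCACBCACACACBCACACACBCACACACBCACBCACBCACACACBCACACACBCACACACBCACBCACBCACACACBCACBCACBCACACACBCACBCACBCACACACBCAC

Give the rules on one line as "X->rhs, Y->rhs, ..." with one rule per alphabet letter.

  step 4 ⇒ step 5: BCACBCACACACBCACBCACBCACACACBCACBCACBCACACACBCACACACBCACACACBCAC ⇒ AC·AC·BC·AC·AC·AC·BC·AC·BC·AC·BC·AC·AC·AC·BC·AC·AC·AC·BC·AC·AC·AC·BC·AC·BC·AC·BC·AC·AC·AC·BC·AC·AC·AC·BC·AC·AC·AC·BC·AC·BC·AC·BC·AC·AC·AC·BC·AC·BC·AC·BC·AC·AC·AC·BC·AC·BC·AC·BC·AC·AC·AC·BC·AC
    A ↦ BC
    B ↦ AC
    C ↦ AC

A->BC, B->AC, C->AC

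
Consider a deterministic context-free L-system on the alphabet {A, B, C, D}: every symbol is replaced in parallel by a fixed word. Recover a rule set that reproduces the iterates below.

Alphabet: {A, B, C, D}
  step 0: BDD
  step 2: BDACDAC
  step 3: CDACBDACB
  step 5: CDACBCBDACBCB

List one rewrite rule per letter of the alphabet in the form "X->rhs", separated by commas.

  step 2 ⇒ step 3: BDACDAC ⇒ C·DA·C·B·DA·C·B
    A ↦ C
    B ↦ C
    C ↦ B
    D ↦ DA

A->C, B->C, C->B, D->DA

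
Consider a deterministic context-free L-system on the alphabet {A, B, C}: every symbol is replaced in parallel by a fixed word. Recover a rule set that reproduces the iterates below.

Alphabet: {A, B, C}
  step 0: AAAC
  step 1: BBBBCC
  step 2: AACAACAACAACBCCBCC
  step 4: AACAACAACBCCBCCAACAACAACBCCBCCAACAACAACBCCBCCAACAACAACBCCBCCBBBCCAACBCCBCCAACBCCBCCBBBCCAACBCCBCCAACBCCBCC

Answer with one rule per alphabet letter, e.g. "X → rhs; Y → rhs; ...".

A->B, B->AAC, C->BCC

  step 1 ⇒ step 2: BBBBCC ⇒ AAC·AAC·AAC·AAC·BCC·BCC
    B ↦ AAC
    C ↦ BCC
  step 0 ⇒ step 1: AAAC ⇒ B·B·B·BCC
    A ↦ B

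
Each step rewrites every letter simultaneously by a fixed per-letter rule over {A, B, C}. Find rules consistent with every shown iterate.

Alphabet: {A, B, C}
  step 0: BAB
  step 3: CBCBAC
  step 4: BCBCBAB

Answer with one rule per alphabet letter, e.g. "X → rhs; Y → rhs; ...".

  step 3 ⇒ step 4: CBCBAC ⇒ B·C·B·C·BA·B
    A ↦ BA
    B ↦ C
    C ↦ B

A->BA, B->C, C->B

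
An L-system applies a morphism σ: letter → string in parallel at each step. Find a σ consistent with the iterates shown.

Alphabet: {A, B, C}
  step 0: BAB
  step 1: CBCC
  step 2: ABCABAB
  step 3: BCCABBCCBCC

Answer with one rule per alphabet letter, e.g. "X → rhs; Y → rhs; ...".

A->BC, B->C, C->AB

  step 2 ⇒ step 3: ABCABAB ⇒ BC·C·AB·BC·C·BC·C
    A ↦ BC
    B ↦ C
    C ↦ AB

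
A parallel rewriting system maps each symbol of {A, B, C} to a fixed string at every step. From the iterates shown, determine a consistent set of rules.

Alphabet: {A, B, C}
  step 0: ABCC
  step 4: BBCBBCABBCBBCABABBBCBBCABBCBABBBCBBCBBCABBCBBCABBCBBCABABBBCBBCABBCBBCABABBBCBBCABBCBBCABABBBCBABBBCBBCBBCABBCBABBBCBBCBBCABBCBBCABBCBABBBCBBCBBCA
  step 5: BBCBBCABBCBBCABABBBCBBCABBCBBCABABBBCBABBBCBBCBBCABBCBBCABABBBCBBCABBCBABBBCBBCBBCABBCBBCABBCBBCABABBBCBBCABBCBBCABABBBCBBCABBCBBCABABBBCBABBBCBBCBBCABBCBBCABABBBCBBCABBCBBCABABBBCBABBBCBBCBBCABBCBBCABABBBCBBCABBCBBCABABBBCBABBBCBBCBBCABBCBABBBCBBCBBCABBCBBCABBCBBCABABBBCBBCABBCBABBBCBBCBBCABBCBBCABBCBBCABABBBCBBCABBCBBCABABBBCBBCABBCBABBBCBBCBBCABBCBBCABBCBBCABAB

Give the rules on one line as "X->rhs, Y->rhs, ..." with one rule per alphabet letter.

  step 4 ⇒ step 5: BBCBBCABBCBBCABABBBCBBCABBCBABBBCBBCBBCABBCBBCABBCBBCABABBBCBBCABBCBBCABABBBCBBCABBCBBCABABBBCBABBBCBBCBBCABBCBABBBCBBCBBCABBCBBCABBCBABBBCBBCBBCA ⇒ BBC·BBC·A·BBC·BBC·A·BAB·BBC·BBC·A·BBC·BBC·A·BAB·BBC·BAB·BBC·BBC·BBC·A·BBC·BBC·A·BAB·BBC·BBC·A·BBC·BAB·BBC·BBC·BBC·A·BBC·BBC·A·BBC·BBC·A·BAB·BBC·BBC·A·BBC·BBC·A·BAB·BBC·BBC·A·BBC·BBC·A·BAB·BBC·BAB·BBC·BBC·BBC·A·BBC·BBC·A·BAB·BBC·BBC·A·BBC·BBC·A·BAB·BBC·BAB·BBC·BBC·BBC·A·BBC·BBC·A·BAB·BBC·BBC·A·BBC·BBC·A·BAB·BBC·BAB·BBC·BBC·BBC·A·BBC·BAB·BBC·BBC·BBC·A·BBC·BBC·A·BBC·BBC·A·BAB·BBC·BBC·A·BBC·BAB·BBC·BBC·BBC·A·BBC·BBC·A·BBC·BBC·A·BAB·BBC·BBC·A·BBC·BBC·A·BAB·BBC·BBC·A·BBC·BAB·BBC·BBC·BBC·A·BBC·BBC·A·BBC·BBC·A·BAB
    A ↦ BAB
    B ↦ BBC
    C ↦ A

A->BAB, B->BBC, C->A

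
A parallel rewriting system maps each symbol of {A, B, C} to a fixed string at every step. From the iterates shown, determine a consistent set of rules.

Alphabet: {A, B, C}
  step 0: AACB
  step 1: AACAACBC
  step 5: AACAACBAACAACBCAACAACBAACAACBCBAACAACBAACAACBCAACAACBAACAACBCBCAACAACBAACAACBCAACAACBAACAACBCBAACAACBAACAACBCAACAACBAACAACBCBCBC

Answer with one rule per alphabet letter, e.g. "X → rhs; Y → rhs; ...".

A->AAC, B->C, C->B

  step 0 ⇒ step 1: AACB ⇒ AAC·AAC·B·C
    A ↦ AAC
    B ↦ C
    C ↦ B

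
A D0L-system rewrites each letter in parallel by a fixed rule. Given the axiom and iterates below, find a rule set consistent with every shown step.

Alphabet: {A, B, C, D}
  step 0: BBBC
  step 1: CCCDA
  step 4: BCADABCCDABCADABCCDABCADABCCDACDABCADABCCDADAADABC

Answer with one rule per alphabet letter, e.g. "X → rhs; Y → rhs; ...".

  step 0 ⇒ step 1: BBBC ⇒ C·C·C·DA
    B ↦ C
    C ↦ DA
    A ↦ BC  (constrained at step 1)
    D ↦ ADA  (constrained at step 1)

A->BC, B->C, C->DA, D->ADA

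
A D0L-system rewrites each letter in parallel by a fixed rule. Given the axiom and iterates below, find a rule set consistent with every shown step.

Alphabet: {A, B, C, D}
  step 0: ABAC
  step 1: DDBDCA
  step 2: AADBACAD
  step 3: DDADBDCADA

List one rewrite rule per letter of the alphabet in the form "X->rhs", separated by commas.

A->D, B->DB, C->CA, D->A

  step 2 ⇒ step 3: AADBACAD ⇒ D·D·A·DB·D·CA·D·A
    A ↦ D
    B ↦ DB
    C ↦ CA
    D ↦ A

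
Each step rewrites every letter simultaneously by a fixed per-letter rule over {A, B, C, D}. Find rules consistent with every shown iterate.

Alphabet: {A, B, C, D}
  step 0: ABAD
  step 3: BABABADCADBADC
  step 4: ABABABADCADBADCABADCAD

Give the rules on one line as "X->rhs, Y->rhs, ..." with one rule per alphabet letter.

A->B, B->A, C->AD, D->ADC

  step 3 ⇒ step 4: BABABADCADBADC ⇒ A·B·A·B·A·B·ADC·AD·B·ADC·A·B·ADC·AD
    A ↦ B
    B ↦ A
    C ↦ AD
    D ↦ ADC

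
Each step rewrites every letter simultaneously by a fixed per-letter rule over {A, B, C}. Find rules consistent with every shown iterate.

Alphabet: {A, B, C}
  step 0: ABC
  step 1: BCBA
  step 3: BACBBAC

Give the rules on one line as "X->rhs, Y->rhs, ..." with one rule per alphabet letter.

  step 0 ⇒ step 1: ABC ⇒ B·C·BA
    A ↦ B
    B ↦ C
    C ↦ BA

A->B, B->C, C->BA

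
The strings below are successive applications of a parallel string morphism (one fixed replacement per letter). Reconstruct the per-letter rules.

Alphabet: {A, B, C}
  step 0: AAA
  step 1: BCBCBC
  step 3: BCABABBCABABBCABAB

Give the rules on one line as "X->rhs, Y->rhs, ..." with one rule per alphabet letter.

  step 0 ⇒ step 1: AAA ⇒ BC·BC·BC
    A ↦ BC
    B ↦ AB  (constrained at step 1)
    C ↦ B  (constrained at step 1)

A->BC, B->AB, C->B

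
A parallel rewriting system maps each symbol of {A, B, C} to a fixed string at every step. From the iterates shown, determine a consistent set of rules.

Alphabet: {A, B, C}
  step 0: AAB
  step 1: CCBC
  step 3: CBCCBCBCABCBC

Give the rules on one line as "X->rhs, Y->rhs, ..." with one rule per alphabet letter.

A->C, B->BC, C->AB

  step 0 ⇒ step 1: AAB ⇒ C·C·BC
    A ↦ C
    B ↦ BC
    C ↦ AB  (constrained at step 1)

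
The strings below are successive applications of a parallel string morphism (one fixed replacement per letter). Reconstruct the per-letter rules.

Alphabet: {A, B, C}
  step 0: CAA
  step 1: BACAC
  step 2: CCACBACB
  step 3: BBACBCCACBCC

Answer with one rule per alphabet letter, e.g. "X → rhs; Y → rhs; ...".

  step 2 ⇒ step 3: CCACBACB ⇒ B·B·AC·B·CC·AC·B·CC
    A ↦ AC
    B ↦ CC
    C ↦ B

A->AC, B->CC, C->B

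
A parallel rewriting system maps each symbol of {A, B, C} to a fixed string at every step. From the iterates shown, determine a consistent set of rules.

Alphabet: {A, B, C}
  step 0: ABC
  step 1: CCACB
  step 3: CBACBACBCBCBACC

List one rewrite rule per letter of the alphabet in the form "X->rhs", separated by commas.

A->CC, B->A, C->CB

  step 0 ⇒ step 1: ABC ⇒ CC·A·CB
    A ↦ CC
    B ↦ A
    C ↦ CB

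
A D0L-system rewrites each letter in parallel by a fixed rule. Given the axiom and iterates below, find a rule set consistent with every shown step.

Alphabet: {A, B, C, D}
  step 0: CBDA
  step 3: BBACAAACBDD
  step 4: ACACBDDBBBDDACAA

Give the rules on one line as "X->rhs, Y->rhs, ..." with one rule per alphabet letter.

A->B, B->AC, C->DD, D->A

  step 3 ⇒ step 4: BBACAAACBDD ⇒ AC·AC·B·DD·B·B·B·DD·AC·A·A
    A ↦ B
    B ↦ AC
    C ↦ DD
    D ↦ A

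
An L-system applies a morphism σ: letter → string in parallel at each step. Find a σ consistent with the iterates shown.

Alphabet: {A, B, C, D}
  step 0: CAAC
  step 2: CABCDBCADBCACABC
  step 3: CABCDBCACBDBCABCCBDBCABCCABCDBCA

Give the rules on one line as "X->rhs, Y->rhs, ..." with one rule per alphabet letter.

  step 2 ⇒ step 3: CABCDBCADBCACABC ⇒ CA·BC·DB·CA·CB·DB·CA·BC·CB·DB·CA·BC·CA·BC·DB·CA
    A ↦ BC
    B ↦ DB
    C ↦ CA
    D ↦ CB

A->BC, B->DB, C->CA, D->CB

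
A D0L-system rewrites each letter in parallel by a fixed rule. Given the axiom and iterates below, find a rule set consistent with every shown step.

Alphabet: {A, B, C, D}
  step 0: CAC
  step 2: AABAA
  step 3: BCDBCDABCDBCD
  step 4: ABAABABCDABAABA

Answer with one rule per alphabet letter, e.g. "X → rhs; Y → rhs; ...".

A->BCD, B->A, C->B, D->A

  step 3 ⇒ step 4: BCDBCDABCDBCD ⇒ A·B·A·A·B·A·BCD·A·B·A·A·B·A
    A ↦ BCD
    B ↦ A
    C ↦ B
    D ↦ A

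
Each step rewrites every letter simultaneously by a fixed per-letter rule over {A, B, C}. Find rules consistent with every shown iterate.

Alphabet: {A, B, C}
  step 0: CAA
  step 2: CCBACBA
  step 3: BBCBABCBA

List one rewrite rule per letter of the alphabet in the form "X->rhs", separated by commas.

  step 2 ⇒ step 3: CCBACBA ⇒ B·B·C·BA·B·C·BA
    A ↦ BA
    B ↦ C
    C ↦ B

A->BA, B->C, C->B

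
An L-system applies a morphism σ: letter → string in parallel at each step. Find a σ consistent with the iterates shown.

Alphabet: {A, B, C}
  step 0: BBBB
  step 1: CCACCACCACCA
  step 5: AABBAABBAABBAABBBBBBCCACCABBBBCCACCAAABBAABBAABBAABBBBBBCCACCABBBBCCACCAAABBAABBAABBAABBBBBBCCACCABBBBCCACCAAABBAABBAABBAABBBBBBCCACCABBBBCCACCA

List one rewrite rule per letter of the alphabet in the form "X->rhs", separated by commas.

  step 0 ⇒ step 1: BBBB ⇒ CCA·CCA·CCA·CCA
    B ↦ CCA
    A ↦ BB  (constrained at step 1)
    C ↦ A  (constrained at step 1)

A->BB, B->CCA, C->A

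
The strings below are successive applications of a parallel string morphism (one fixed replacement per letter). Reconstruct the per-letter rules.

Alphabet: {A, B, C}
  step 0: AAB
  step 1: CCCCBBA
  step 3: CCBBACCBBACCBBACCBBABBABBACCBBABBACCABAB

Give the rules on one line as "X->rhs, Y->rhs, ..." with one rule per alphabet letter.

  step 0 ⇒ step 1: AAB ⇒ CC·CC·BBA
    A ↦ CC
    B ↦ BBA
    C ↦ AB  (constrained at step 1)

A->CC, B->BBA, C->AB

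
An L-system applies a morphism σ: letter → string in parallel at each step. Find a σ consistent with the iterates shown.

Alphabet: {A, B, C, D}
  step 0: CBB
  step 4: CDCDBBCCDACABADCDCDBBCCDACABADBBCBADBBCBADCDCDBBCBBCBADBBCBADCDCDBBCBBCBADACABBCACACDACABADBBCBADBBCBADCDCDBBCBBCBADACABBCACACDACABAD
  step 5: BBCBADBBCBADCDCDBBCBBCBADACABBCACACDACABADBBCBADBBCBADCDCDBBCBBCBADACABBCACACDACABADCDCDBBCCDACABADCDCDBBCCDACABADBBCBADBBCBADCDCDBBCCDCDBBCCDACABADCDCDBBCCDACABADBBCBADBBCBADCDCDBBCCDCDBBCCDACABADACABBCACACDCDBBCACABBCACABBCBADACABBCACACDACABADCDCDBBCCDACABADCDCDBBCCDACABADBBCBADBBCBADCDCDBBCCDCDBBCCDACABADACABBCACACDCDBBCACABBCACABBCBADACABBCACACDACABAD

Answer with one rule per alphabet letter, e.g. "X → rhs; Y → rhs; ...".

A->ACA, B->CD, C->BBC, D->BAD

  step 4 ⇒ step 5: CDCDBBCCDACABADCDCDBBCCDACABADBBCBADBBCBADCDCDBBCBBCBADBBCBADCDCDBBCBBCBADACABBCACACDACABADBBCBADBBCBADCDCDBBCBBCBADACABBCACACDACABAD ⇒ BBC·BAD·BBC·BAD·CD·CD·BBC·BBC·BAD·ACA·BBC·ACA·CD·ACA·BAD·BBC·BAD·BBC·BAD·CD·CD·BBC·BBC·BAD·ACA·BBC·ACA·CD·ACA·BAD·CD·CD·BBC·CD·ACA·BAD·CD·CD·BBC·CD·ACA·BAD·BBC·BAD·BBC·BAD·CD·CD·BBC·CD·CD·BBC·CD·ACA·BAD·CD·CD·BBC·CD·ACA·BAD·BBC·BAD·BBC·BAD·CD·CD·BBC·CD·CD·BBC·CD·ACA·BAD·ACA·BBC·ACA·CD·CD·BBC·ACA·BBC·ACA·BBC·BAD·ACA·BBC·ACA·CD·ACA·BAD·CD·CD·BBC·CD·ACA·BAD·CD·CD·BBC·CD·ACA·BAD·BBC·BAD·BBC·BAD·CD·CD·BBC·CD·CD·BBC·CD·ACA·BAD·ACA·BBC·ACA·CD·CD·BBC·ACA·BBC·ACA·BBC·BAD·ACA·BBC·ACA·CD·ACA·BAD
    A ↦ ACA
    B ↦ CD
    C ↦ BBC
    D ↦ BAD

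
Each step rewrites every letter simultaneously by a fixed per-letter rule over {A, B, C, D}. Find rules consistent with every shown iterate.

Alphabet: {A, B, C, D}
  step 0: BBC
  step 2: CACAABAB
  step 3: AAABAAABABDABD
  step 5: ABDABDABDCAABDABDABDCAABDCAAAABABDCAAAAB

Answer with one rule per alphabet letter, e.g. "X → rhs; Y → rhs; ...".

  step 2 ⇒ step 3: CACAABAB ⇒ AA·AB·AA·AB·AB·D·AB·D
    A ↦ AB
    B ↦ D
    C ↦ AA
    D ↦ CA  (constrained at step 3)

A->AB, B->D, C->AA, D->CA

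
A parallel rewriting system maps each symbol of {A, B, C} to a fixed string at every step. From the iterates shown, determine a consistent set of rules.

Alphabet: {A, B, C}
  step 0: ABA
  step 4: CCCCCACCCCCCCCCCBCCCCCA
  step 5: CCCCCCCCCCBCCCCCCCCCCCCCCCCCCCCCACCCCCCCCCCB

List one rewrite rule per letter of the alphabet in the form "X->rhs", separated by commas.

  step 4 ⇒ step 5: CCCCCACCCCCCCCCCBCCCCCA ⇒ CC·CC·CC·CC·CC·B·CC·CC·CC·CC·CC·CC·CC·CC·CC·CC·CA·CC·CC·CC·CC·CC·B
    A ↦ B
    B ↦ CA
    C ↦ CC

A->B, B->CA, C->CC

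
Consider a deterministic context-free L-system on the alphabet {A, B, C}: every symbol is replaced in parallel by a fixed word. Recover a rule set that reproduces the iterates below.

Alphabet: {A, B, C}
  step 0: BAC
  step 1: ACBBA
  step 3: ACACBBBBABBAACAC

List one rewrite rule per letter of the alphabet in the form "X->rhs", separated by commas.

  step 0 ⇒ step 1: BAC ⇒ AC·BB·A
    A ↦ BB
    B ↦ AC
    C ↦ A

A->BB, B->AC, C->A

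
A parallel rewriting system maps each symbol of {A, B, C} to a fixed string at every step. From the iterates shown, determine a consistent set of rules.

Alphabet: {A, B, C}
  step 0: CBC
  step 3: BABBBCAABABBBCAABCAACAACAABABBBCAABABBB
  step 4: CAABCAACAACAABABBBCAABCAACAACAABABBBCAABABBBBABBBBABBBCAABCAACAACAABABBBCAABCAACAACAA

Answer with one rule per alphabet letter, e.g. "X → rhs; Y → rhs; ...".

A->B, B->CAA, C->BAB

  step 3 ⇒ step 4: BABBBCAABABBBCAABCAACAACAABABBBCAABABBB ⇒ CAA·B·CAA·CAA·CAA·BAB·B·B·CAA·B·CAA·CAA·CAA·BAB·B·B·CAA·BAB·B·B·BAB·B·B·BAB·B·B·CAA·B·CAA·CAA·CAA·BAB·B·B·CAA·B·CAA·CAA·CAA
    A ↦ B
    B ↦ CAA
    C ↦ BAB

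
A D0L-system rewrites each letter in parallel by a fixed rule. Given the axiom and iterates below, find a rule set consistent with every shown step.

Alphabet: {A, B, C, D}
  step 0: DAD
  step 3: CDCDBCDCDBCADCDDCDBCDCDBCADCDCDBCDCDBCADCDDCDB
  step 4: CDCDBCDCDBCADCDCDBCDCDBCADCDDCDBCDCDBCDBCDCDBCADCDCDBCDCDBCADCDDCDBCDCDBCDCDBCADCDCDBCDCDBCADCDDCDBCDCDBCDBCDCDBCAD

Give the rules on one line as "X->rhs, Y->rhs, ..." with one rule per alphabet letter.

A->D, B->CAD, C->CD, D->CDB

  step 3 ⇒ step 4: CDCDBCDCDBCADCDDCDBCDCDBCADCDCDBCDCDBCADCDDCDB ⇒ CD·CDB·CD·CDB·CAD·CD·CDB·CD·CDB·CAD·CD·D·CDB·CD·CDB·CDB·CD·CDB·CAD·CD·CDB·CD·CDB·CAD·CD·D·CDB·CD·CDB·CD·CDB·CAD·CD·CDB·CD·CDB·CAD·CD·D·CDB·CD·CDB·CDB·CD·CDB·CAD
    A ↦ D
    B ↦ CAD
    C ↦ CD
    D ↦ CDB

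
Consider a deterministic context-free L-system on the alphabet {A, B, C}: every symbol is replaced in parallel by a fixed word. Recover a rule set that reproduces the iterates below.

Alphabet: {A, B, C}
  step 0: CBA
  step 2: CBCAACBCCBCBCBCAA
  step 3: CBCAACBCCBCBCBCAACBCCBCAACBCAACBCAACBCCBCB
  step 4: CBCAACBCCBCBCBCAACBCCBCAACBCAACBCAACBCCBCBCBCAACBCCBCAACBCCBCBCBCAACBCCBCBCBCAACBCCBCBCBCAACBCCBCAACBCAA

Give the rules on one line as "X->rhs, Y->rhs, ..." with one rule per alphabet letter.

  step 3 ⇒ step 4: CBCAACBCCBCBCBCAACBCCBCAACBCAACBCAACBCCBCB ⇒ CBC·AA·CBC·CB·CB·CBC·AA·CBC·CBC·AA·CBC·AA·CBC·AA·CBC·CB·CB·CBC·AA·CBC·CBC·AA·CBC·CB·CB·CBC·AA·CBC·CB·CB·CBC·AA·CBC·CB·CB·CBC·AA·CBC·CBC·AA·CBC·AA
    A ↦ CB
    B ↦ AA
    C ↦ CBC

A->CB, B->AA, C->CBC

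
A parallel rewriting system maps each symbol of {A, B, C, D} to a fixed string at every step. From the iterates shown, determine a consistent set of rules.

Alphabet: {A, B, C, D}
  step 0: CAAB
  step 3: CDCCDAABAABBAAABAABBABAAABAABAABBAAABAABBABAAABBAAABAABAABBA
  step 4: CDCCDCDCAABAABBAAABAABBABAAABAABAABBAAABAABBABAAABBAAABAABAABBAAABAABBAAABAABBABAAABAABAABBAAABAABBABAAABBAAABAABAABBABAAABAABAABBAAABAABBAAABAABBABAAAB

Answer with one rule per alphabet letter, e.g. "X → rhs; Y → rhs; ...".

A->AAB, B->BA, C->CD, D->C

  step 3 ⇒ step 4: CDCCDAABAABBAAABAABBABAAABAABAABBAAABAABBABAAABBAAABAABAABBA ⇒ CD·C·CD·CD·C·AAB·AAB·BA·AAB·AAB·BA·BA·AAB·AAB·AAB·BA·AAB·AAB·BA·BA·AAB·BA·AAB·AAB·AAB·BA·AAB·AAB·BA·AAB·AAB·BA·BA·AAB·AAB·AAB·BA·AAB·AAB·BA·BA·AAB·BA·AAB·AAB·AAB·BA·BA·AAB·AAB·AAB·BA·AAB·AAB·BA·AAB·AAB·BA·BA·AAB
    A ↦ AAB
    B ↦ BA
    C ↦ CD
    D ↦ C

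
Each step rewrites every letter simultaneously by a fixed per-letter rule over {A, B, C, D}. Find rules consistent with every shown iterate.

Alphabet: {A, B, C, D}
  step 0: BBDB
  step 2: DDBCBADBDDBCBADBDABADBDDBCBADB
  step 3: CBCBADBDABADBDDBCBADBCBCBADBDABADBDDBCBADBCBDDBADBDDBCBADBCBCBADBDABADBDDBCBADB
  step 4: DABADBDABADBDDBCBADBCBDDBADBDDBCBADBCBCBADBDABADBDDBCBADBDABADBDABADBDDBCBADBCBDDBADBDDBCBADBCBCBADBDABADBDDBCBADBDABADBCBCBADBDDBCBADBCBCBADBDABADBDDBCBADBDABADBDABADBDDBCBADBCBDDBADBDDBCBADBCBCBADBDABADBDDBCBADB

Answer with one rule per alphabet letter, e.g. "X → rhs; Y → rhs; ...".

  step 3 ⇒ step 4: CBCBADBDABADBDDBCBADBCBCBADBDABADBDDBCBADBCBDDBADBDDBCBADBCBCBADBDABADBDDBCBADB ⇒ DAB·ADB·DAB·ADB·DDB·CB·ADB·CB·DDB·ADB·DDB·CB·ADB·CB·CB·ADB·DAB·ADB·DDB·CB·ADB·DAB·ADB·DAB·ADB·DDB·CB·ADB·CB·DDB·ADB·DDB·CB·ADB·CB·CB·ADB·DAB·ADB·DDB·CB·ADB·DAB·ADB·CB·CB·ADB·DDB·CB·ADB·CB·CB·ADB·DAB·ADB·DDB·CB·ADB·DAB·ADB·DAB·ADB·DDB·CB·ADB·CB·DDB·ADB·DDB·CB·ADB·CB·CB·ADB·DAB·ADB·DDB·CB·ADB
    A ↦ DDB
    B ↦ ADB
    C ↦ DAB
    D ↦ CB

A->DDB, B->ADB, C->DAB, D->CB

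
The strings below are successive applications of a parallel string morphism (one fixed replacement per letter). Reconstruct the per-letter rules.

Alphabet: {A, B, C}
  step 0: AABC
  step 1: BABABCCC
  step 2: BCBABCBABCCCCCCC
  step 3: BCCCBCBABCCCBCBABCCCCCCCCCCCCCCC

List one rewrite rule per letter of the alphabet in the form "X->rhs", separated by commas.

A->BA, B->BC, C->CC

  step 2 ⇒ step 3: BCBABCBABCCCCCCC ⇒ BC·CC·BC·BA·BC·CC·BC·BA·BC·CC·CC·CC·CC·CC·CC·CC
    A ↦ BA
    B ↦ BC
    C ↦ CC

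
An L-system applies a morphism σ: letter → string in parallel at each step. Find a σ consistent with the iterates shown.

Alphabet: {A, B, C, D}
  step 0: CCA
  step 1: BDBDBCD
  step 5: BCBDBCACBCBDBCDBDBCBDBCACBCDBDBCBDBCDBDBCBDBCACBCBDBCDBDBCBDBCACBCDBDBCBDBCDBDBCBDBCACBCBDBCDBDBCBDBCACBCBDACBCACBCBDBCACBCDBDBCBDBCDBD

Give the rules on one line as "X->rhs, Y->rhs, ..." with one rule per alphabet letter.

  step 0 ⇒ step 1: CCA ⇒ BD·BD·BCD
    A ↦ BCD
    C ↦ BD
    B ↦ BC  (constrained at step 1)
    D ↦ AC  (constrained at step 1)

A->BCD, B->BC, C->BD, D->AC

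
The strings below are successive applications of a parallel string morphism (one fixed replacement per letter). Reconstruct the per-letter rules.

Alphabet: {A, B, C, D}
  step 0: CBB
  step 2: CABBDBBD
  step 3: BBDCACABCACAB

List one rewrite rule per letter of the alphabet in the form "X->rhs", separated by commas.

A->BD, B->CA, C->B, D->B

  step 2 ⇒ step 3: CABBDBBD ⇒ B·BD·CA·CA·B·CA·CA·B
    A ↦ BD
    B ↦ CA
    C ↦ B
    D ↦ B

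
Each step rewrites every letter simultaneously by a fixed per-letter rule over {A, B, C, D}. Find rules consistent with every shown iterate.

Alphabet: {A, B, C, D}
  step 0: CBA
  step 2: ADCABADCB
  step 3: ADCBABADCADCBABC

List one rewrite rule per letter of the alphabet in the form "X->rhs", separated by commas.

A->AD, B->C, C->AB, D->CB

  step 2 ⇒ step 3: ADCABADCB ⇒ AD·CB·AB·AD·C·AD·CB·AB·C
    A ↦ AD
    B ↦ C
    C ↦ AB
    D ↦ CB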